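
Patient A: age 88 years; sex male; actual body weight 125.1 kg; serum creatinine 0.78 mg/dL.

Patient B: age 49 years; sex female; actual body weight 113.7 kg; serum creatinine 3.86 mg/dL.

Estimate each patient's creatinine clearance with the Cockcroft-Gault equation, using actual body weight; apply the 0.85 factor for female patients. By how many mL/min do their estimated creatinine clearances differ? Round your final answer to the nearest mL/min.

Patient A: CrCl = (140 − 88) × 125.1 / (72 × 0.78) = 6505.2 / 56.16 ≈ 115.8 mL/min
Patient B: CrCl = (140 − 49) × 113.7 / (72 × 3.86) × 0.85 = 10346.7 / 277.92 × 0.85 ≈ 31.6 mL/min
|115.8 − 31.6| = 84.2 mL/min

84 mL/min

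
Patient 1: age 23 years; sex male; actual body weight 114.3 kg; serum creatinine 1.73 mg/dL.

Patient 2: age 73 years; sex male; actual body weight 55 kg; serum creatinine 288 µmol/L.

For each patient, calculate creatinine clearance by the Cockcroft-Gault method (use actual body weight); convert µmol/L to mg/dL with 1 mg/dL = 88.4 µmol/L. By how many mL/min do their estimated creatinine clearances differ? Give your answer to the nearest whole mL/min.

Patient 1: CrCl = (140 − 23) × 114.3 / (72 × 1.73) = 13373.1 / 124.56 ≈ 107.4 mL/min
Patient 2: SCr = 288 / 88.4 = 3.258 mg/dL
Patient 2: CrCl = (140 − 73) × 55 / (72 × 3.258) = 3685.0 / 234.58 ≈ 15.7 mL/min
|107.4 − 15.7| = 91.7 mL/min

92 mL/min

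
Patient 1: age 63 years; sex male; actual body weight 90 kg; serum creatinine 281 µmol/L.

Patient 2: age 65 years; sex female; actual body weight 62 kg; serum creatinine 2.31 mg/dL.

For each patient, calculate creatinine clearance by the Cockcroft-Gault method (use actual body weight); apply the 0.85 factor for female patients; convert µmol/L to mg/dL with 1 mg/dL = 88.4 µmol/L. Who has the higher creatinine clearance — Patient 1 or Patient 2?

Patient 1: SCr = 281 / 88.4 = 3.179 mg/dL
Patient 1: CrCl = (140 − 63) × 90 / (72 × 3.179) = 6930.0 / 228.89 ≈ 30.3 mL/min
Patient 2: CrCl = (140 − 65) × 62 / (72 × 2.31) × 0.85 = 4650.0 / 166.32 × 0.85 ≈ 23.8 mL/min
30.3 vs 23.8 mL/min → Patient 1 is higher.

Patient 1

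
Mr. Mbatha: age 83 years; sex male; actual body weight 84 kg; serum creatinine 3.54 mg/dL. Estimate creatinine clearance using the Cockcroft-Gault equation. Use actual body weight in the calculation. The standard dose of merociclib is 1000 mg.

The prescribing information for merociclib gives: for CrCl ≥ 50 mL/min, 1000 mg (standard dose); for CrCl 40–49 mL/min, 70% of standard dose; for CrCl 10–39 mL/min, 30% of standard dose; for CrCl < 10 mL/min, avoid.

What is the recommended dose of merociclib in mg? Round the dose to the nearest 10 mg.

300 mg

CrCl = (140 − 83) × 84 / (72 × 3.54) = 4788.0 / 254.88 ≈ 18.8 mL/min
CrCl ≈ 19 mL/min → bracket 10–39 mL/min.
30% of 1000 mg = 300 mg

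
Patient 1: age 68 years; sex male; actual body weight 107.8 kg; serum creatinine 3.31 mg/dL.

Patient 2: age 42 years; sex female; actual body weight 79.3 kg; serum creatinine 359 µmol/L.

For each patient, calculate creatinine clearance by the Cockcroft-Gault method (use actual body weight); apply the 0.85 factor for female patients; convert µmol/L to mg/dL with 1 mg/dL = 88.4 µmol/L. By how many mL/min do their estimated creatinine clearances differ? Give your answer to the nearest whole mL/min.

10 mL/min

Patient 1: CrCl = (140 − 68) × 107.8 / (72 × 3.31) = 7761.6 / 238.32 ≈ 32.6 mL/min
Patient 2: SCr = 359 / 88.4 = 4.061 mg/dL
Patient 2: CrCl = (140 − 42) × 79.3 / (72 × 4.061) × 0.85 = 7771.4 / 292.39 × 0.85 ≈ 22.6 mL/min
|32.6 − 22.6| = 10.0 mL/min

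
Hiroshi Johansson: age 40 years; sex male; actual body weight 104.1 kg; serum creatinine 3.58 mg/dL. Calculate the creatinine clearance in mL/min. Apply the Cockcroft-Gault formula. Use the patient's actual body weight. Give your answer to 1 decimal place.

CrCl = (140 − 40) × 104.1 / (72 × 3.58) = 10410.0 / 257.76 ≈ 40.4 mL/min

40.4 mL/min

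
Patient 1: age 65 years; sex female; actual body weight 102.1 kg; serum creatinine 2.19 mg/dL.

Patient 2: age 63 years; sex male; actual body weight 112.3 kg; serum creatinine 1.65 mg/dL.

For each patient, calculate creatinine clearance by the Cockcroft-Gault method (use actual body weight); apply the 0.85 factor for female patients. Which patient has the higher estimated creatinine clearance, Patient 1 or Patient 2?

Patient 2

Patient 1: CrCl = (140 − 65) × 102.1 / (72 × 2.19) × 0.85 = 7657.5 / 157.68 × 0.85 ≈ 41.3 mL/min
Patient 2: CrCl = (140 − 63) × 112.3 / (72 × 1.65) = 8647.1 / 118.80 ≈ 72.8 mL/min
41.3 vs 72.8 mL/min → Patient 2 is higher.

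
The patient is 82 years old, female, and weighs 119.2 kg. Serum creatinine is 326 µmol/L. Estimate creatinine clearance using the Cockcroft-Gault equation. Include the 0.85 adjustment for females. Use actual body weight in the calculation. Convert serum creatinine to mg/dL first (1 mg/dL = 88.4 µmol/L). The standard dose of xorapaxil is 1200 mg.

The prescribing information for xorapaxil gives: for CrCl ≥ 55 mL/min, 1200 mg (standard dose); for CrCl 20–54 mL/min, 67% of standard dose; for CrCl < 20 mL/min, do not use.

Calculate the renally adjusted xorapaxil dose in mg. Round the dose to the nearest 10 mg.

SCr = 326 / 88.4 = 3.688 mg/dL
CrCl = (140 − 82) × 119.2 / (72 × 3.688) × 0.85 = 6913.6 / 265.54 × 0.85 ≈ 22.1 mL/min
CrCl ≈ 22 mL/min → bracket 20–54 mL/min.
67% of 1200 mg = 804 mg → 800 mg

800 mg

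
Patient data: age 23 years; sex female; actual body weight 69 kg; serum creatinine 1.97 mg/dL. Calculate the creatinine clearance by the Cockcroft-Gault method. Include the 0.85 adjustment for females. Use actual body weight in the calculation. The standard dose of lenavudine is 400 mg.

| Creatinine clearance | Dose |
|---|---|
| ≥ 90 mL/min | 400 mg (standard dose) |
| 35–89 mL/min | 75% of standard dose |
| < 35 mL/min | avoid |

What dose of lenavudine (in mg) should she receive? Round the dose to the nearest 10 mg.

CrCl = (140 − 23) × 69 / (72 × 1.97) × 0.85 = 8073.0 / 141.84 × 0.85 ≈ 48.4 mL/min
CrCl ≈ 48 mL/min → bracket 35–89 mL/min.
75% of 400 mg = 300 mg

300 mg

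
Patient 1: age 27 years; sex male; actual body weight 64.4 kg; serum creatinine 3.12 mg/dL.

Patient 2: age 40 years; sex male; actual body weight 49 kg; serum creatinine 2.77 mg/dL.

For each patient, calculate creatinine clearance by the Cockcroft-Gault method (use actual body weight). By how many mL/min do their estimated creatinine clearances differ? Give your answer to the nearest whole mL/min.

8 mL/min

Patient 1: CrCl = (140 − 27) × 64.4 / (72 × 3.12) = 7277.2 / 224.64 ≈ 32.4 mL/min
Patient 2: CrCl = (140 − 40) × 49 / (72 × 2.77) = 4900.0 / 199.44 ≈ 24.6 mL/min
|32.4 − 24.6| = 7.8 mL/min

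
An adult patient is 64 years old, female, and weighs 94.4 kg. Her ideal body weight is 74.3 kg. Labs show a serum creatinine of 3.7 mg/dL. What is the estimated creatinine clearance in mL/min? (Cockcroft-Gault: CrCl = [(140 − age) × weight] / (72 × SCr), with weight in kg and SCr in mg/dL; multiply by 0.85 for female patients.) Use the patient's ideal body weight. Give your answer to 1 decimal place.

18.0 mL/min

CrCl = (140 − 64) × 74.3 / (72 × 3.7) × 0.85 = 5646.8 / 266.40 × 0.85 ≈ 18.0 mL/min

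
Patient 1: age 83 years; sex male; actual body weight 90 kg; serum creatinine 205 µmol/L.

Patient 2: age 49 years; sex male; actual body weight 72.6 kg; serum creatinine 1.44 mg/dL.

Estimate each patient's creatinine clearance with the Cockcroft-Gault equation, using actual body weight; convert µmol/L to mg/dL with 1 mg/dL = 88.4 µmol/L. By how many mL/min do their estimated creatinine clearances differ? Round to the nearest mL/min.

33 mL/min

Patient 1: SCr = 205 / 88.4 = 2.319 mg/dL
Patient 1: CrCl = (140 − 83) × 90 / (72 × 2.319) = 5130.0 / 166.97 ≈ 30.7 mL/min
Patient 2: CrCl = (140 − 49) × 72.6 / (72 × 1.44) = 6606.6 / 103.68 ≈ 63.7 mL/min
|30.7 − 63.7| = 33.0 mL/min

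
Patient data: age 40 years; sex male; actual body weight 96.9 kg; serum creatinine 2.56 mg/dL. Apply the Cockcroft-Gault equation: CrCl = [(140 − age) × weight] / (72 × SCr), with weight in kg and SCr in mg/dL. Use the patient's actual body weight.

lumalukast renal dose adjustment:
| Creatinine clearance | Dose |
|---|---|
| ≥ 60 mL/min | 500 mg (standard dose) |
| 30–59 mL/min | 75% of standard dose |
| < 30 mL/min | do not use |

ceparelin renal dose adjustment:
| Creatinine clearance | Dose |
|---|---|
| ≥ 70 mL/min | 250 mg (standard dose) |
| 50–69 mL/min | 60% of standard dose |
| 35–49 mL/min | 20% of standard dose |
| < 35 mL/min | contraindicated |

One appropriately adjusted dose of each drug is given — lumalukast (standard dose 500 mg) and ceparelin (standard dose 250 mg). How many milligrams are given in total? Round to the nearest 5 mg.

CrCl = (140 − 40) × 96.9 / (72 × 2.56) = 9690.0 / 184.32 ≈ 52.6 mL/min
CrCl ≈ 53 mL/min.
lumalukast: 30–59 mL/min → 75% of 500 mg = 375 mg.
ceparelin: 50–69 mL/min → 60% of 250 mg = 150 mg.
Total = 375 + 150 = 525 mg.

525 mg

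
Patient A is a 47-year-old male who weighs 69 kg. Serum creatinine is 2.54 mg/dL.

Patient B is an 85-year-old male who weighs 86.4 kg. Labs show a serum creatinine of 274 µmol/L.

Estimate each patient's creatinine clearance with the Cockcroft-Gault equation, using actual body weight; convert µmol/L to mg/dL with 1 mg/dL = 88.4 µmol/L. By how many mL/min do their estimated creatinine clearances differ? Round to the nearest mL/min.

Patient A: CrCl = (140 − 47) × 69 / (72 × 2.54) = 6417.0 / 182.88 ≈ 35.1 mL/min
Patient B: SCr = 274 / 88.4 = 3.1 mg/dL
Patient B: CrCl = (140 − 85) × 86.4 / (72 × 3.1) = 4752.0 / 223.20 ≈ 21.3 mL/min
|35.1 − 21.3| = 13.8 mL/min

14 mL/min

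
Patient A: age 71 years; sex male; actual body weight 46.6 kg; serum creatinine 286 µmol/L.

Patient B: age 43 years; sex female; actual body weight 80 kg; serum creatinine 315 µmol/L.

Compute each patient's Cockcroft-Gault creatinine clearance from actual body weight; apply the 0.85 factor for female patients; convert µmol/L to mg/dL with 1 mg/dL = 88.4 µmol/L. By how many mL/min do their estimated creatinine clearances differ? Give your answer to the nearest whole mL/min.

12 mL/min

Patient A: SCr = 286 / 88.4 = 3.235 mg/dL
Patient A: CrCl = (140 − 71) × 46.6 / (72 × 3.235) = 3215.4 / 232.92 ≈ 13.8 mL/min
Patient B: SCr = 315 / 88.4 = 3.563 mg/dL
Patient B: CrCl = (140 − 43) × 80 / (72 × 3.563) × 0.85 = 7760.0 / 256.54 × 0.85 ≈ 25.7 mL/min
|13.8 − 25.7| = 11.9 mL/min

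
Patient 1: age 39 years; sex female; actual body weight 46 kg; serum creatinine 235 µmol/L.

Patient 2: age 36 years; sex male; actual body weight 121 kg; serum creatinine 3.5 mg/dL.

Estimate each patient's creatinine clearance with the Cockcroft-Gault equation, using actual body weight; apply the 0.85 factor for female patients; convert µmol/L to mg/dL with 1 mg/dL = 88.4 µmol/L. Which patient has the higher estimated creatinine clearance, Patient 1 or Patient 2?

Patient 1: SCr = 235 / 88.4 = 2.658 mg/dL
Patient 1: CrCl = (140 − 39) × 46 / (72 × 2.658) × 0.85 = 4646.0 / 191.38 × 0.85 ≈ 20.6 mL/min
Patient 2: CrCl = (140 − 36) × 121 / (72 × 3.5) = 12584.0 / 252.00 ≈ 49.9 mL/min
20.6 vs 49.9 mL/min → Patient 2 is higher.

Patient 2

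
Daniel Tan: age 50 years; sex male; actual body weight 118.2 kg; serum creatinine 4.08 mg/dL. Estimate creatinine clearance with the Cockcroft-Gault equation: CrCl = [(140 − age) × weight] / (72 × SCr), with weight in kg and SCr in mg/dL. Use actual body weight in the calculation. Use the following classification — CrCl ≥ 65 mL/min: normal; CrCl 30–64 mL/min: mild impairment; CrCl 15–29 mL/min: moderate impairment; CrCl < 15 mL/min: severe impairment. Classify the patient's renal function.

CrCl = (140 − 50) × 118.2 / (72 × 4.08) = 10638.0 / 293.76 ≈ 36.2 mL/min
36 mL/min falls in the 'mild impairment' range.

mild impairment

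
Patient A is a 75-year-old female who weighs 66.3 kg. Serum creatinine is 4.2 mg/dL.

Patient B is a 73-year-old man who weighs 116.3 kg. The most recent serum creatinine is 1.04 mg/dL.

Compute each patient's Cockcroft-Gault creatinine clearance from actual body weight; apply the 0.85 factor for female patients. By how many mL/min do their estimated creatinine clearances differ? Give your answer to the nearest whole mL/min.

92 mL/min

Patient A: CrCl = (140 − 75) × 66.3 / (72 × 4.2) × 0.85 = 4309.5 / 302.40 × 0.85 ≈ 12.1 mL/min
Patient B: CrCl = (140 − 73) × 116.3 / (72 × 1.04) = 7792.1 / 74.88 ≈ 104.1 mL/min
|12.1 − 104.1| = 92.0 mL/min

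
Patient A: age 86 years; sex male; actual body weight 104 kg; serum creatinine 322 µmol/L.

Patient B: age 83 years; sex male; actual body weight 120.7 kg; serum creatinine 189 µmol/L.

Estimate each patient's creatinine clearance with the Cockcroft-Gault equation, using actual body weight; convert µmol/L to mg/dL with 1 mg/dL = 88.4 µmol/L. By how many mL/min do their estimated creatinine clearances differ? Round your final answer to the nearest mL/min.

Patient A: SCr = 322 / 88.4 = 3.643 mg/dL
Patient A: CrCl = (140 − 86) × 104 / (72 × 3.643) = 5616.0 / 262.30 ≈ 21.4 mL/min
Patient B: SCr = 189 / 88.4 = 2.138 mg/dL
Patient B: CrCl = (140 − 83) × 120.7 / (72 × 2.138) = 6879.9 / 153.94 ≈ 44.7 mL/min
|21.4 − 44.7| = 23.3 mL/min

23 mL/min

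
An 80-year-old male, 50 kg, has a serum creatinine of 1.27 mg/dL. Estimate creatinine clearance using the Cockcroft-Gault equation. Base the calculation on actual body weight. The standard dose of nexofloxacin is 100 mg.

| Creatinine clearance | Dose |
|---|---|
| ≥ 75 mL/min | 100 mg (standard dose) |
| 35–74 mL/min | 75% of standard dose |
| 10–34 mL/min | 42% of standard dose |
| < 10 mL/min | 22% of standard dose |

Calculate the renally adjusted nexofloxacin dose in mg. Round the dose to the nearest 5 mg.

40 mg

CrCl = (140 − 80) × 50 / (72 × 1.27) = 3000.0 / 91.44 ≈ 32.8 mL/min
CrCl ≈ 33 mL/min → bracket 10–34 mL/min.
42% of 100 mg = 42 mg → 40 mg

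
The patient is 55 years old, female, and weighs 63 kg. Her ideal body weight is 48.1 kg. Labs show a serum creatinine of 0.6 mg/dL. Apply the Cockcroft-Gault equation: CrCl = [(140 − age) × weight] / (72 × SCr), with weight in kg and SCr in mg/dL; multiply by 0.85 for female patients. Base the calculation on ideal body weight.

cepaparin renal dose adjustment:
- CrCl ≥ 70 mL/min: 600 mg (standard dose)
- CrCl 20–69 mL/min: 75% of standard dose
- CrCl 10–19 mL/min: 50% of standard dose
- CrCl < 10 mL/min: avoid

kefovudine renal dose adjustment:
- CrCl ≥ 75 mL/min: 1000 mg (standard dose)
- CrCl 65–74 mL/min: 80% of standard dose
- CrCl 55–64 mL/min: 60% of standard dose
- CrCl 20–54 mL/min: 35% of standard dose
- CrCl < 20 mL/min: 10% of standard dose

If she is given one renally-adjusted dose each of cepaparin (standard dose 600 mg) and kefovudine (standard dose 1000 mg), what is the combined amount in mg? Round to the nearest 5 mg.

1600 mg

CrCl = (140 − 55) × 48.1 / (72 × 0.6) × 0.85 = 4088.5 / 43.20 × 0.85 ≈ 80.4 mL/min
CrCl ≈ 80 mL/min.
cepaparin: ≥ 70 mL/min → 100% of 600 mg = 600 mg.
kefovudine: ≥ 75 mL/min → 100% of 1000 mg = 1000 mg.
Total = 600 + 1000 = 1600 mg.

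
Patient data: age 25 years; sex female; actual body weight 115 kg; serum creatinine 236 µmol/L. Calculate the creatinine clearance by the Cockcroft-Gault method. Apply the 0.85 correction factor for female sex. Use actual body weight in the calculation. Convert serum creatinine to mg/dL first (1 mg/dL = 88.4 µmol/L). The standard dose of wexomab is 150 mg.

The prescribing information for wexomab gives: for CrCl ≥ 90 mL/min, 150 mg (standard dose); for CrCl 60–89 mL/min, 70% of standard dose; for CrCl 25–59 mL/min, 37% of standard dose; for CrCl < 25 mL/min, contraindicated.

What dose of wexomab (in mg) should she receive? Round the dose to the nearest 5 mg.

55 mg

SCr = 236 / 88.4 = 2.67 mg/dL
CrCl = (140 − 25) × 115 / (72 × 2.67) × 0.85 = 13225.0 / 192.24 × 0.85 ≈ 58.5 mL/min
CrCl ≈ 58 mL/min → bracket 25–59 mL/min.
37% of 150 mg = 55.5 mg → 55 mg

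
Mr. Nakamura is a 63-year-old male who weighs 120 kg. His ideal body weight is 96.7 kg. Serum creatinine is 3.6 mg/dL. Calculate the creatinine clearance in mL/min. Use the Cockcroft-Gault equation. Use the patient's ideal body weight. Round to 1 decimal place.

CrCl = (140 − 63) × 96.7 / (72 × 3.6) = 7445.9 / 259.20 ≈ 28.7 mL/min

28.7 mL/min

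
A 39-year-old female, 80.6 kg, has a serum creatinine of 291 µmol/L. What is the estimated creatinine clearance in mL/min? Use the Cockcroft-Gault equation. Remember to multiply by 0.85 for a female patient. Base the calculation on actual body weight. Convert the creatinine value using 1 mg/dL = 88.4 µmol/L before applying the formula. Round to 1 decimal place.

29.2 mL/min

SCr = 291 / 88.4 = 3.292 mg/dL
CrCl = (140 − 39) × 80.6 / (72 × 3.292) × 0.85 = 8140.6 / 237.02 × 0.85 ≈ 29.2 mL/min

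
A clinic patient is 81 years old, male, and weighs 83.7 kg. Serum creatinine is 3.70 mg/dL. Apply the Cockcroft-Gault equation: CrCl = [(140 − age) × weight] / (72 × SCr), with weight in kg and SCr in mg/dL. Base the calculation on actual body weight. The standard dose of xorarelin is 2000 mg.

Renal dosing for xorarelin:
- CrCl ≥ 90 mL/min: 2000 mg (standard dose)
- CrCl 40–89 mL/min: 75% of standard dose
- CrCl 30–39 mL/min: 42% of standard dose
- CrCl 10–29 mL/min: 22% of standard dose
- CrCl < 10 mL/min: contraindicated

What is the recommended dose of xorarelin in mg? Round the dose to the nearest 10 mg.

440 mg

CrCl = (140 − 81) × 83.7 / (72 × 3.7) = 4938.3 / 266.40 ≈ 18.5 mL/min
CrCl ≈ 19 mL/min → bracket 10–29 mL/min.
22% of 2000 mg = 440 mg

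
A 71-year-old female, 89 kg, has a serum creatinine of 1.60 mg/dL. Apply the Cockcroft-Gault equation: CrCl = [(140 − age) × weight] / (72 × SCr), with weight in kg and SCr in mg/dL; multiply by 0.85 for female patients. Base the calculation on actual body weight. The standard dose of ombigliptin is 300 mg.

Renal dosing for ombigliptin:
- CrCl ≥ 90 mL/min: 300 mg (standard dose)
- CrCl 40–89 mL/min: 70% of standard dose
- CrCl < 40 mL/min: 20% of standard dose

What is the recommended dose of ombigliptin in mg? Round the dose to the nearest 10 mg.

CrCl = (140 − 71) × 89 / (72 × 1.6) × 0.85 = 6141.0 / 115.20 × 0.85 ≈ 45.3 mL/min
CrCl ≈ 45 mL/min → bracket 40–89 mL/min.
70% of 300 mg = 210 mg

210 mg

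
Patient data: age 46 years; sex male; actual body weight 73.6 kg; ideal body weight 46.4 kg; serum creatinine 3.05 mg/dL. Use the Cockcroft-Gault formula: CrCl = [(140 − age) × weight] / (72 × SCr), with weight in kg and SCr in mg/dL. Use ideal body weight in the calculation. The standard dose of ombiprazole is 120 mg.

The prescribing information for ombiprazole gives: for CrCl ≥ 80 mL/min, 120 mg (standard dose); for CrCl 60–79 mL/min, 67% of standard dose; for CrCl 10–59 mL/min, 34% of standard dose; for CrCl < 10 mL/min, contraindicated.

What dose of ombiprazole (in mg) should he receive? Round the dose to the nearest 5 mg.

40 mg

CrCl = (140 − 46) × 46.4 / (72 × 3.05) = 4361.6 / 219.60 ≈ 19.9 mL/min
CrCl ≈ 20 mL/min → bracket 10–59 mL/min.
34% of 120 mg = 40.8 mg → 40 mg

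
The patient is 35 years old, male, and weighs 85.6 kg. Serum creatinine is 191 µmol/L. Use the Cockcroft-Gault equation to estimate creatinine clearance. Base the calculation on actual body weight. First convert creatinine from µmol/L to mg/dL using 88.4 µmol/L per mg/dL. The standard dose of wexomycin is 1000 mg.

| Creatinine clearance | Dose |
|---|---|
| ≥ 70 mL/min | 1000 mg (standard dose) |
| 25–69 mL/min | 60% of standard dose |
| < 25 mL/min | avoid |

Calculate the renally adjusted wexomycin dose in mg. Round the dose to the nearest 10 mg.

SCr = 191 / 88.4 = 2.161 mg/dL
CrCl = (140 − 35) × 85.6 / (72 × 2.161) = 8988.0 / 155.59 ≈ 57.8 mL/min
CrCl ≈ 58 mL/min → bracket 25–69 mL/min.
60% of 1000 mg = 600 mg

600 mg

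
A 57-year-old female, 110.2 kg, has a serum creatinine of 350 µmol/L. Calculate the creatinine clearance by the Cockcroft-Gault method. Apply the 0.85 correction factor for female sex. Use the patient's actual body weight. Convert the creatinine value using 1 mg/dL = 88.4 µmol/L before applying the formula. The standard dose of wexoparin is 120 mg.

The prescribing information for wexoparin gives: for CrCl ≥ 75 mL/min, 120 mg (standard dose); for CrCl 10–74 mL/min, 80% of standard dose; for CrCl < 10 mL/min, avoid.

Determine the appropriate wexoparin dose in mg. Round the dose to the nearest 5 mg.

95 mg

SCr = 350 / 88.4 = 3.959 mg/dL
CrCl = (140 − 57) × 110.2 / (72 × 3.959) × 0.85 = 9146.6 / 285.05 × 0.85 ≈ 27.3 mL/min
CrCl ≈ 27 mL/min → bracket 10–74 mL/min.
80% of 120 mg = 96 mg → 95 mg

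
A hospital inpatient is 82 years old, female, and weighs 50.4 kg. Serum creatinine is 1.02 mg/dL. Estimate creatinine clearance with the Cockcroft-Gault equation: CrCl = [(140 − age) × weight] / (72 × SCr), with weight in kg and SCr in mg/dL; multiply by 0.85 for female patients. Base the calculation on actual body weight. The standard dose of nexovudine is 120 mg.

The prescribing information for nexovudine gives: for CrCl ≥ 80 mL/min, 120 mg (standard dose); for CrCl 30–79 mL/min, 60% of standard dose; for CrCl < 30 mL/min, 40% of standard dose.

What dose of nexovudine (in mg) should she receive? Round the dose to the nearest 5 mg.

CrCl = (140 − 82) × 50.4 / (72 × 1.02) × 0.85 = 2923.2 / 73.44 × 0.85 ≈ 33.8 mL/min
CrCl ≈ 34 mL/min → bracket 30–79 mL/min.
60% of 120 mg = 72 mg → 70 mg

70 mg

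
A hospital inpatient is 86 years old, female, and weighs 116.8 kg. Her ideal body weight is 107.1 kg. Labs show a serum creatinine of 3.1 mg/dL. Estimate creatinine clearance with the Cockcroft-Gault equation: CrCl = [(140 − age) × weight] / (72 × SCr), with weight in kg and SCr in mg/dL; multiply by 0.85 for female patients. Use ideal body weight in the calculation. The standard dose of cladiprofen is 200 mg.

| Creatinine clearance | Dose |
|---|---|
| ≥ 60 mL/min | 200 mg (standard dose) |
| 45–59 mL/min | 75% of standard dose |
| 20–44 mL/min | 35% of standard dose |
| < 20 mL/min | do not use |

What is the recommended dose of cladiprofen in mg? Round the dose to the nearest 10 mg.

CrCl = (140 − 86) × 107.1 / (72 × 3.1) × 0.85 = 5783.4 / 223.20 × 0.85 ≈ 22.0 mL/min
CrCl ≈ 22 mL/min → bracket 20–44 mL/min.
35% of 200 mg = 70 mg

70 mg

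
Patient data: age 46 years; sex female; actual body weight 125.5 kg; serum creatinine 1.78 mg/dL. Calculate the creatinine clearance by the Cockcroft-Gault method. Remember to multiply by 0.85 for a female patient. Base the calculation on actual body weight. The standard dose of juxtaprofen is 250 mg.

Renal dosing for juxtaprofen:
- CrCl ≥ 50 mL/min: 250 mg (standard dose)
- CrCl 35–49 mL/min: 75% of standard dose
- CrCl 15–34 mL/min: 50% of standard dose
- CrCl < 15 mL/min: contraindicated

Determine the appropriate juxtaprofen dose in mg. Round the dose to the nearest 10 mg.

250 mg

CrCl = (140 − 46) × 125.5 / (72 × 1.78) × 0.85 = 11797.0 / 128.16 × 0.85 ≈ 78.2 mL/min
CrCl ≈ 78 mL/min → bracket ≥ 50 mL/min.
100% of 250 mg = 250 mg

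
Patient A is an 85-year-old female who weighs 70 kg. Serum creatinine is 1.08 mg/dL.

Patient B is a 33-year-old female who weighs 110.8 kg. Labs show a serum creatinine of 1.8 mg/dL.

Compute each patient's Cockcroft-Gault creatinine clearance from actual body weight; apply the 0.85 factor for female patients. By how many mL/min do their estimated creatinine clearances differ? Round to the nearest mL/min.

Patient A: CrCl = (140 − 85) × 70 / (72 × 1.08) × 0.85 = 3850.0 / 77.76 × 0.85 ≈ 42.1 mL/min
Patient B: CrCl = (140 − 33) × 110.8 / (72 × 1.8) × 0.85 = 11855.6 / 129.60 × 0.85 ≈ 77.8 mL/min
|42.1 − 77.8| = 35.7 mL/min

36 mL/min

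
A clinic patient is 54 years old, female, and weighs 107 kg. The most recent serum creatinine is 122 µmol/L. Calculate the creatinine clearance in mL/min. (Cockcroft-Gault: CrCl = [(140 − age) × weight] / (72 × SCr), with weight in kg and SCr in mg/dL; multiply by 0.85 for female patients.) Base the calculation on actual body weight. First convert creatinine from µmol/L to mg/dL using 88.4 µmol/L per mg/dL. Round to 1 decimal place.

SCr = 122 / 88.4 = 1.38 mg/dL
CrCl = (140 − 54) × 107 / (72 × 1.38) × 0.85 = 9202.0 / 99.36 × 0.85 ≈ 78.7 mL/min

78.7 mL/min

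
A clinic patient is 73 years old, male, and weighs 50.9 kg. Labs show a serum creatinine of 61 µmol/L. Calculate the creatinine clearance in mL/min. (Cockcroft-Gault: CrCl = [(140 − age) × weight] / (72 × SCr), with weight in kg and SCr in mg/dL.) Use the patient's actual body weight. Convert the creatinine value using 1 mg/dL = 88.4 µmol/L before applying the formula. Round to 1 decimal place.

SCr = 61 / 88.4 = 0.69 mg/dL
CrCl = (140 − 73) × 50.9 / (72 × 0.69) = 3410.3 / 49.68 ≈ 68.6 mL/min

68.6 mL/min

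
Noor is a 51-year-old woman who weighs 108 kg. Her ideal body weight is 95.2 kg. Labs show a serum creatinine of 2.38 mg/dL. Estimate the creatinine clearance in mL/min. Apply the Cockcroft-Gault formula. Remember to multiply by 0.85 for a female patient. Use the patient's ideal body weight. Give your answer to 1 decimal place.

42.0 mL/min

CrCl = (140 − 51) × 95.2 / (72 × 2.38) × 0.85 = 8472.8 / 171.36 × 0.85 ≈ 42.0 mL/min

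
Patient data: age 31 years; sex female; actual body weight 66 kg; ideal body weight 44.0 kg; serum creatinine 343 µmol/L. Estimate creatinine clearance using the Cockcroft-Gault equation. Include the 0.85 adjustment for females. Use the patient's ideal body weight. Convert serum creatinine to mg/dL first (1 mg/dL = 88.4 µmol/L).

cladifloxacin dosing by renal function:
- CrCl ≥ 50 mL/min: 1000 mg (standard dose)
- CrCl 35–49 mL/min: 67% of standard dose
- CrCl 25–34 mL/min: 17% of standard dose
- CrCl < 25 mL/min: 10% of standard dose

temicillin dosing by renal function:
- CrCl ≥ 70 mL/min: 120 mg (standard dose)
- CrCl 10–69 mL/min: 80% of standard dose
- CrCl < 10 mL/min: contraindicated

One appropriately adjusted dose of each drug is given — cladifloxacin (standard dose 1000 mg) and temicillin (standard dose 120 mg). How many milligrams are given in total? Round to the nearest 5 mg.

195 mg

SCr = 343 / 88.4 = 3.88 mg/dL
CrCl = (140 − 31) × 44 / (72 × 3.88) × 0.85 = 4796.0 / 279.36 × 0.85 ≈ 14.6 mL/min
CrCl ≈ 15 mL/min.
cladifloxacin: < 25 mL/min → 10% of 1000 mg = 100 mg.
temicillin: 10–69 mL/min → 80% of 120 mg = 96 mg.
Total = 100 + 96 = 196 mg.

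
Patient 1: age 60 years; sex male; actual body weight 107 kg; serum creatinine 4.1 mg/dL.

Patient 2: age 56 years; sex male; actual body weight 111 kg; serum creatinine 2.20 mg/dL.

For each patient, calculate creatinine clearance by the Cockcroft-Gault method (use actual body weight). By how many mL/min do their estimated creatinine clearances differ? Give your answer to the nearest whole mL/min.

Patient 1: CrCl = (140 − 60) × 107 / (72 × 4.1) = 8560.0 / 295.20 ≈ 29.0 mL/min
Patient 2: CrCl = (140 − 56) × 111 / (72 × 2.2) = 9324.0 / 158.40 ≈ 58.9 mL/min
|29.0 − 58.9| = 29.9 mL/min

30 mL/min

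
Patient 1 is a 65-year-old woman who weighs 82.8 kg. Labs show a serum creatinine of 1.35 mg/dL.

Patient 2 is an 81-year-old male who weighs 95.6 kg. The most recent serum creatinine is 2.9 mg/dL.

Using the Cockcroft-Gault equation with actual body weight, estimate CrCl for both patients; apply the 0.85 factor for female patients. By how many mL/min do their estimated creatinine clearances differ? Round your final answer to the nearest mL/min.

27 mL/min

Patient 1: CrCl = (140 − 65) × 82.8 / (72 × 1.35) × 0.85 = 6210.0 / 97.20 × 0.85 ≈ 54.3 mL/min
Patient 2: CrCl = (140 − 81) × 95.6 / (72 × 2.9) = 5640.4 / 208.80 ≈ 27.0 mL/min
|54.3 − 27.0| = 27.3 mL/min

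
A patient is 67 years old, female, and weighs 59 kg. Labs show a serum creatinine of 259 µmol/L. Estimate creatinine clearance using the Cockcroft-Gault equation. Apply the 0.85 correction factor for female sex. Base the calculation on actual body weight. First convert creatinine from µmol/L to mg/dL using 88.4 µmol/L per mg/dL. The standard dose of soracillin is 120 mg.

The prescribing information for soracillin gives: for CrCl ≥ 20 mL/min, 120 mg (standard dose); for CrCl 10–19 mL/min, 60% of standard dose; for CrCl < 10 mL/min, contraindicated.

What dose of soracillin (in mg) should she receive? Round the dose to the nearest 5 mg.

SCr = 259 / 88.4 = 2.93 mg/dL
CrCl = (140 − 67) × 59 / (72 × 2.93) × 0.85 = 4307.0 / 210.96 × 0.85 ≈ 17.4 mL/min
CrCl ≈ 17 mL/min → bracket 10–19 mL/min.
60% of 120 mg = 72 mg → 70 mg

70 mg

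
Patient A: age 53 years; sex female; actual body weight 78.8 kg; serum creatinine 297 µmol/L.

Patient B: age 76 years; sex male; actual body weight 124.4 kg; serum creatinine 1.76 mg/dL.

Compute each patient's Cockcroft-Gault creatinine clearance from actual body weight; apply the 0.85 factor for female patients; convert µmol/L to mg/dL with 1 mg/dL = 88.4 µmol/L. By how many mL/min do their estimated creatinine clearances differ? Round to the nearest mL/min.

39 mL/min

Patient A: SCr = 297 / 88.4 = 3.36 mg/dL
Patient A: CrCl = (140 − 53) × 78.8 / (72 × 3.36) × 0.85 = 6855.6 / 241.92 × 0.85 ≈ 24.1 mL/min
Patient B: CrCl = (140 − 76) × 124.4 / (72 × 1.76) = 7961.6 / 126.72 ≈ 62.8 mL/min
|24.1 − 62.8| = 38.7 mL/min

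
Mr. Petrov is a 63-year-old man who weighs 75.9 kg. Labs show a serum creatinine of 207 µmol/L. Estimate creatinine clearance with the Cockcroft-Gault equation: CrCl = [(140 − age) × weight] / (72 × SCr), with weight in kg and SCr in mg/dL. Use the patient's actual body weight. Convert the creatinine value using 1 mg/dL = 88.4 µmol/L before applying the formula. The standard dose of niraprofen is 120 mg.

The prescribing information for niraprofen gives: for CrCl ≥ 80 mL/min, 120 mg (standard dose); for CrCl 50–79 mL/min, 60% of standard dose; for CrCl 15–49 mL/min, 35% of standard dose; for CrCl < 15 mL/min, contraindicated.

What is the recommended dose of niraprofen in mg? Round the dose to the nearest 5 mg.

SCr = 207 / 88.4 = 2.342 mg/dL
CrCl = (140 − 63) × 75.9 / (72 × 2.342) = 5844.3 / 168.62 ≈ 34.7 mL/min
CrCl ≈ 35 mL/min → bracket 15–49 mL/min.
35% of 120 mg = 42 mg → 40 mg

40 mg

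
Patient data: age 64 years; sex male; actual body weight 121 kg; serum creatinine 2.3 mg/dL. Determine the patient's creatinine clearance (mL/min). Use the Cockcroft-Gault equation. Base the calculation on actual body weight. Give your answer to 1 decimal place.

55.5 mL/min

CrCl = (140 − 64) × 121 / (72 × 2.3) = 9196.0 / 165.60 ≈ 55.5 mL/min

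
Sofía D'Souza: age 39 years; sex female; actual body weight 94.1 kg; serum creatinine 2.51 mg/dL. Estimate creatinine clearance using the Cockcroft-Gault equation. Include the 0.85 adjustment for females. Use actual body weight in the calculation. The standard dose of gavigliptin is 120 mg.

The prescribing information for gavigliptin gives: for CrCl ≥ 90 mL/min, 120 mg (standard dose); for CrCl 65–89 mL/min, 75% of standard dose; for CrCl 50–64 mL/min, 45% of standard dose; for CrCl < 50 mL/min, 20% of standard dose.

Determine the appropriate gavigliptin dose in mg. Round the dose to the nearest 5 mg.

25 mg

CrCl = (140 − 39) × 94.1 / (72 × 2.51) × 0.85 = 9504.1 / 180.72 × 0.85 ≈ 44.7 mL/min
CrCl ≈ 45 mL/min → bracket < 50 mL/min.
20% of 120 mg = 24 mg → 25 mg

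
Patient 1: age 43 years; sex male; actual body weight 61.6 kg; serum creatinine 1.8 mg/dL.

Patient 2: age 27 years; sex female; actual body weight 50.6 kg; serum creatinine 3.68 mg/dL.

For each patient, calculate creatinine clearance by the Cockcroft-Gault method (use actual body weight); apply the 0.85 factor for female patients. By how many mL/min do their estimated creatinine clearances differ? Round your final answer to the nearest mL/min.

Patient 1: CrCl = (140 − 43) × 61.6 / (72 × 1.8) = 5975.2 / 129.60 ≈ 46.1 mL/min
Patient 2: CrCl = (140 − 27) × 50.6 / (72 × 3.68) × 0.85 = 5717.8 / 264.96 × 0.85 ≈ 18.3 mL/min
|46.1 − 18.3| = 27.8 mL/min

28 mL/min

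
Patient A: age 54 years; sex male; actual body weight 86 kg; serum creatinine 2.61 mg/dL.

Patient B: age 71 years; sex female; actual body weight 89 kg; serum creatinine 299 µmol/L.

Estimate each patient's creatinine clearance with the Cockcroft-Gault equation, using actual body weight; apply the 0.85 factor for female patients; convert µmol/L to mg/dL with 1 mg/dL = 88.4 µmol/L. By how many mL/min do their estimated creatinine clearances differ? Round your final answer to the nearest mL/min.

18 mL/min

Patient A: CrCl = (140 − 54) × 86 / (72 × 2.61) = 7396.0 / 187.92 ≈ 39.4 mL/min
Patient B: SCr = 299 / 88.4 = 3.382 mg/dL
Patient B: CrCl = (140 − 71) × 89 / (72 × 3.382) × 0.85 = 6141.0 / 243.50 × 0.85 ≈ 21.4 mL/min
|39.4 − 21.4| = 18.0 mL/min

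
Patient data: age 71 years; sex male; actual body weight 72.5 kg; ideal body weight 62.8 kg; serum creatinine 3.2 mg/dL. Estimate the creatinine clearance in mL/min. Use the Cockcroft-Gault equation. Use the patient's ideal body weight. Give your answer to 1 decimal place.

18.8 mL/min

CrCl = (140 − 71) × 62.8 / (72 × 3.2) = 4333.2 / 230.40 ≈ 18.8 mL/min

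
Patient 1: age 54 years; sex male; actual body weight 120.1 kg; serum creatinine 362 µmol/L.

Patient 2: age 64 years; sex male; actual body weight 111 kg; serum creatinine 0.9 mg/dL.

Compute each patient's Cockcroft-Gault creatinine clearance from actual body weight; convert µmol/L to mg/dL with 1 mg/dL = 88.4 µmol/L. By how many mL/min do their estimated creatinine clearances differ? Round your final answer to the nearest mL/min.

95 mL/min

Patient 1: SCr = 362 / 88.4 = 4.095 mg/dL
Patient 1: CrCl = (140 − 54) × 120.1 / (72 × 4.095) = 10328.6 / 294.84 ≈ 35.0 mL/min
Patient 2: CrCl = (140 − 64) × 111 / (72 × 0.9) = 8436.0 / 64.80 ≈ 130.2 mL/min
|35.0 − 130.2| = 95.2 mL/min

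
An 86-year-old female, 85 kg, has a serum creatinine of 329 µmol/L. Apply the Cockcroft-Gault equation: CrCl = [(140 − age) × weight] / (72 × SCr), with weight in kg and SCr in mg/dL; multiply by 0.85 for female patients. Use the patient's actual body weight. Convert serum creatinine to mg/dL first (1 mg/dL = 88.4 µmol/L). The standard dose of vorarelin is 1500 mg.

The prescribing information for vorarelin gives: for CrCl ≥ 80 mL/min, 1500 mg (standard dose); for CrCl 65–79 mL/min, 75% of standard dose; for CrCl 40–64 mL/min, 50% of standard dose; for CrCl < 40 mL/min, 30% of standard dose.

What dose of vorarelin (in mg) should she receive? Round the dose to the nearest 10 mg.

SCr = 329 / 88.4 = 3.722 mg/dL
CrCl = (140 − 86) × 85 / (72 × 3.722) × 0.85 = 4590.0 / 267.98 × 0.85 ≈ 14.6 mL/min
CrCl ≈ 15 mL/min → bracket < 40 mL/min.
30% of 1500 mg = 450 mg

450 mg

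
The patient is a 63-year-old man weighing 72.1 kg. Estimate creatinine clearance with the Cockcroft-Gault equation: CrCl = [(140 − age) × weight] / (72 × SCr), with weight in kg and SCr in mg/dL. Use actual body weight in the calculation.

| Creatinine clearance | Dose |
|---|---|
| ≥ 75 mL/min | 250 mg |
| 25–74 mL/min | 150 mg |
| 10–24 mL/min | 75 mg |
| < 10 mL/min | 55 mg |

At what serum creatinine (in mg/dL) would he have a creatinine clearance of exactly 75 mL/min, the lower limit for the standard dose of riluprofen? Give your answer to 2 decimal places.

Standard dose requires CrCl ≥ 75 mL/min.
Set (140 − 63) × 72.1 / (72 × SCr) = 75
SCr = (140 − 63) × 72.1 / (72 × 75) = 1.028 mg/dL

1.03 mg/dL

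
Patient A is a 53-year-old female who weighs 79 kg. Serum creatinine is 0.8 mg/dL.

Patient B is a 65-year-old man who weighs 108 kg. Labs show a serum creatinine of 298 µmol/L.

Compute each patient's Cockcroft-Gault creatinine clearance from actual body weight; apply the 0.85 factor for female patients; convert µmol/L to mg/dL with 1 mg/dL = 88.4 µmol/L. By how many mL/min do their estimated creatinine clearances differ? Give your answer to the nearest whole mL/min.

68 mL/min

Patient A: CrCl = (140 − 53) × 79 / (72 × 0.8) × 0.85 = 6873.0 / 57.60 × 0.85 ≈ 101.4 mL/min
Patient B: SCr = 298 / 88.4 = 3.371 mg/dL
Patient B: CrCl = (140 − 65) × 108 / (72 × 3.371) = 8100.0 / 242.71 ≈ 33.4 mL/min
|101.4 − 33.4| = 68.0 mL/min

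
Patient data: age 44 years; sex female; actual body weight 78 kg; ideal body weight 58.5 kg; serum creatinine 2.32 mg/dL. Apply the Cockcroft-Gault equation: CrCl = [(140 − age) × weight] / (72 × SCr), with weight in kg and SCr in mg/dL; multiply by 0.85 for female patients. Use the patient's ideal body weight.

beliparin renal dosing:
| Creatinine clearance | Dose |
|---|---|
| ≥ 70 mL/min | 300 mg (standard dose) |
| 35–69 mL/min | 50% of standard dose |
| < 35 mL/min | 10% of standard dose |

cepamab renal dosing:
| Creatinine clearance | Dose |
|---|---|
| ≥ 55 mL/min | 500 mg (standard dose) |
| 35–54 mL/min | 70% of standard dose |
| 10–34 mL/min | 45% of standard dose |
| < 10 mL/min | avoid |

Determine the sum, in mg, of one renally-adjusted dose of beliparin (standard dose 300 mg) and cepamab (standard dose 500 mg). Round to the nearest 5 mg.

CrCl = (140 − 44) × 58.5 / (72 × 2.32) × 0.85 = 5616.0 / 167.04 × 0.85 ≈ 28.6 mL/min
CrCl ≈ 29 mL/min.
beliparin: < 35 mL/min → 10% of 300 mg = 30 mg.
cepamab: 10–34 mL/min → 45% of 500 mg = 225 mg.
Total = 30 + 225 = 255 mg.

255 mg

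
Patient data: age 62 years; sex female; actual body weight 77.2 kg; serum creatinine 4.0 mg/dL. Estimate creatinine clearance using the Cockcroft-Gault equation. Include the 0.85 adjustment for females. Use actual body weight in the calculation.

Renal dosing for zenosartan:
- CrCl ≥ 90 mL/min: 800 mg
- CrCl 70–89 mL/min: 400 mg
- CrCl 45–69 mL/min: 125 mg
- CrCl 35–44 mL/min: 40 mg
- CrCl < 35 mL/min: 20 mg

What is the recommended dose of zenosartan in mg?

CrCl = (140 − 62) × 77.2 / (72 × 4) × 0.85 = 6021.6 / 288.00 × 0.85 ≈ 17.8 mL/min
CrCl ≈ 18 mL/min → bracket < 35 mL/min.
Dose for this bracket: 20 mg.

20 mg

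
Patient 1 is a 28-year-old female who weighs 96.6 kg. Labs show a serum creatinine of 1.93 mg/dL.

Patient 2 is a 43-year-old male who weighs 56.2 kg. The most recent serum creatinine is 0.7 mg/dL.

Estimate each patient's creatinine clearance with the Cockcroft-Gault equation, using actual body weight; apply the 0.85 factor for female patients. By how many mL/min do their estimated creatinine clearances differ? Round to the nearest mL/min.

42 mL/min

Patient 1: CrCl = (140 − 28) × 96.6 / (72 × 1.93) × 0.85 = 10819.2 / 138.96 × 0.85 ≈ 66.2 mL/min
Patient 2: CrCl = (140 − 43) × 56.2 / (72 × 0.7) = 5451.4 / 50.40 ≈ 108.2 mL/min
|66.2 − 108.2| = 42.0 mL/min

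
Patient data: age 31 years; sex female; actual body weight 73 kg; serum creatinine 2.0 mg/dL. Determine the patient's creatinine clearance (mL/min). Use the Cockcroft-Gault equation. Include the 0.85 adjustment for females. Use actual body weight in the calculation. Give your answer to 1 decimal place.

CrCl = (140 − 31) × 73 / (72 × 2) × 0.85 = 7957.0 / 144.00 × 0.85 ≈ 47.0 mL/min

47.0 mL/min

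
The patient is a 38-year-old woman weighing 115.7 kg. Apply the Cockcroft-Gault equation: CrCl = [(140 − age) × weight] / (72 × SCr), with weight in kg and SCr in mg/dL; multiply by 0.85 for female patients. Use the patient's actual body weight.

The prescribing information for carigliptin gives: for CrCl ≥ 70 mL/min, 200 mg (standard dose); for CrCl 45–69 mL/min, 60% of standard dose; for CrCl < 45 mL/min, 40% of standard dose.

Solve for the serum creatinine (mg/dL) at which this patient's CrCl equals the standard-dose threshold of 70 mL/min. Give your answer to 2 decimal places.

Standard dose requires CrCl ≥ 70 mL/min.
Set (140 − 38) × 115.7 × 0.85 / (72 × SCr) = 70
SCr = (140 − 38) × 115.7 × 0.85 / (72 × 70) = 1.990 mg/dL

1.99 mg/dL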